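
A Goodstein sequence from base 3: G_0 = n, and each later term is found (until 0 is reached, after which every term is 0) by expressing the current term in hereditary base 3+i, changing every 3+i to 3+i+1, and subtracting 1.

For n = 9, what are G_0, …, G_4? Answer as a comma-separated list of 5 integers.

G_0 = 9. HB_3(9) = 3^2. Bump = 16. G_1 = 15.
G_1 = 15. HB_4(15) = 3·4 + 3. Bump = 18. G_2 = 17.
G_2 = 17. HB_5(17) = 3·5 + 2. Bump = 20. G_3 = 19.
G_3 = 19. HB_6(19) = 3·6 + 1. Bump = 22. G_4 = 21.

9, 15, 17, 19, 21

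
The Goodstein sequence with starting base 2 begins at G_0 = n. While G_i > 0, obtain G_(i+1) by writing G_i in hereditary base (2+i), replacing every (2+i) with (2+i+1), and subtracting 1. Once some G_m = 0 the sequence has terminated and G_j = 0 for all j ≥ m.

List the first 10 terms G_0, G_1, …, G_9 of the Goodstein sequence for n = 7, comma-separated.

7 —HB2→ 2^2 + 2 + 1 —bump→ 3^3 + 3 + 1 = 31 —(−1)→ 30
30 —HB3→ 3^3 + 3 —bump→ 4^4 + 4 = 260 —(−1)→ 259
259 —HB4→ 4^4 + 3 —bump→ 5^5 + 3 = 3128 —(−1)→ 3127
3127 —HB5→ 5^5 + 2 —bump→ 6^6 + 2 = 46658 —(−1)→ 46657
46657 —HB6→ 6^6 + 1 —bump→ 7^7 + 1 = 823544 —(−1)→ 823543
823543 —HB7→ 7^7 —bump→ 8^8 = 16777216 —(−1)→ 16777215
16777215 —HB8→ 7·8^7 + 7·8^6 + 7·8^5 + 7·8^4 + 7·8^3 + 7·8^2 + 7·8 + 7 —bump→ 7·9^7 + 7·9^6 + 7·9^5 + 7·9^4 + 7·9^3 + 7·9^2 + 7·9 + 7 = 37665880 —(−1)→ 37665879
37665879 —HB9→ 7·9^7 + 7·9^6 + 7·9^5 + 7·9^4 + 7·9^3 + 7·9^2 + 7·9 + 6 —bump→ 7·10^7 + 7·10^6 + 7·10^5 + 7·10^4 + 7·10^3 + 7·10^2 + 7·10 + 6 = 77777776 —(−1)→ 77777775
77777775 —HB10→ 7·10^7 + 7·10^6 + 7·10^5 + 7·10^4 + 7·10^3 + 7·10^2 + 7·10 + 5 —bump→ 7·11^7 + 7·11^6 + 7·11^5 + 7·11^4 + 7·11^3 + 7·11^2 + 7·11 + 5 = 150051214 —(−1)→ 150051213

7, 30, 259, 3127, 46657, 823543, 16777215, 37665879, 77777775, 150051213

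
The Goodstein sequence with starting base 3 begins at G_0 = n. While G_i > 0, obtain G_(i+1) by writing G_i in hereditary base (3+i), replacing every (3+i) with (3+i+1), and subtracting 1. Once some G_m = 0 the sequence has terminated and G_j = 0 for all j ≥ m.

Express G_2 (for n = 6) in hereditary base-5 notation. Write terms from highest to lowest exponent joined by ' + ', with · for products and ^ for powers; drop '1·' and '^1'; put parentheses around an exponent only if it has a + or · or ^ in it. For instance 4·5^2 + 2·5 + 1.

G_0 = 6. HB_3(6) = 2·3. Bump = 8. G_1 = 7.
G_1 = 7. HB_4(7) = 4 + 3. Bump = 8. G_2 = 7.

5 + 2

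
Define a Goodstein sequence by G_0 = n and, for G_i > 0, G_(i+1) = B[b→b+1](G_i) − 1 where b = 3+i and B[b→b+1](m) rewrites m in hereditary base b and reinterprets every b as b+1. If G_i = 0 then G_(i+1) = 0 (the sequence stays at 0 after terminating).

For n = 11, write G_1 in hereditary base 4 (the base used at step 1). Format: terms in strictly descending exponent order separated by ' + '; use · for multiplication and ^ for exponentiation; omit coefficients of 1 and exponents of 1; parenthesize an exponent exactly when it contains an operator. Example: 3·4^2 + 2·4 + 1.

G_0=11  [base 3] 3^2 + 2  →[3↦4]→  4^2 + 2 = 18  −1 ⇒ G_1=17
G_1=17  [base 4] 4^2 + 1  →[4↦5]→  5^2 + 1 = 26  −1 ⇒ G_2=25

4^2 + 1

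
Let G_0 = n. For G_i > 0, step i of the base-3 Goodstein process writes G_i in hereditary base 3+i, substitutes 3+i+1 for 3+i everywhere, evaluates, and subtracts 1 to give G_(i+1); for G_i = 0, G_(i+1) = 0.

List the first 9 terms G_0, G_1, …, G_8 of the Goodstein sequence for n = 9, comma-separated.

9 —HB3→ 3^2 —bump→ 4^2 = 16 —(−1)→ 15
15 —HB4→ 3·4 + 3 —bump→ 3·5 + 3 = 18 —(−1)→ 17
17 —HB5→ 3·5 + 2 —bump→ 3·6 + 2 = 20 —(−1)→ 19
19 —HB6→ 3·6 + 1 —bump→ 3·7 + 1 = 22 —(−1)→ 21
21 —HB7→ 3·7 —bump→ 3·8 = 24 —(−1)→ 23
23 —HB8→ 2·8 + 7 —bump→ 2·9 + 7 = 25 —(−1)→ 24
24 —HB9→ 2·9 + 6 —bump→ 2·10 + 6 = 26 —(−1)→ 25
25 —HB10→ 2·10 + 5 —bump→ 2·11 + 5 = 27 —(−1)→ 26

9, 15, 17, 19, 21, 23, 24, 25, 26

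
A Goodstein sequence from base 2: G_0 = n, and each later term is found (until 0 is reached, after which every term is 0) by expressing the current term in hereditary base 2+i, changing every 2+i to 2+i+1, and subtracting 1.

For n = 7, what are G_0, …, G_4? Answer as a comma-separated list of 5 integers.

7, 30, 259, 3127, 46657

G_0=7  [base 2] 2^2 + 2 + 1  →[2↦3]→  3^3 + 3 + 1 = 31  −1 ⇒ G_1=30
G_1=30  [base 3] 3^3 + 3  →[3↦4]→  4^4 + 4 = 260  −1 ⇒ G_2=259
G_2=259  [base 4] 4^4 + 3  →[4↦5]→  5^5 + 3 = 3128  −1 ⇒ G_3=3127
G_3=3127  [base 5] 5^5 + 2  →[5↦6]→  6^6 + 2 = 46658  −1 ⇒ G_4=46657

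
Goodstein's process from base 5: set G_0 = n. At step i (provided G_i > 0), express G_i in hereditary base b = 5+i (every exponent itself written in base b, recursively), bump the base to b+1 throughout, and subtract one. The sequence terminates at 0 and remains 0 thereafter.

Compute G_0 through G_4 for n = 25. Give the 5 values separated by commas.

(0) 25|_5 = 5^2 ↦ 6^2|_6 = 36 ⇒ 35
(1) 35|_6 = 5·6 + 5 ↦ 5·7 + 5|_7 = 40 ⇒ 39
(2) 39|_7 = 5·7 + 4 ↦ 5·8 + 4|_8 = 44 ⇒ 43
(3) 43|_8 = 5·8 + 3 ↦ 5·9 + 3|_9 = 48 ⇒ 47

25, 35, 39, 43, 47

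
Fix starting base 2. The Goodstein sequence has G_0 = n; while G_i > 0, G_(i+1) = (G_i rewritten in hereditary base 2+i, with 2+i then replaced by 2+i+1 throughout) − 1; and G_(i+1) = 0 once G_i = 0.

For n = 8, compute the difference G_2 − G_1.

473

G_0=8  [base 2] 2^(2 + 1)  →[2↦3]→  3^(3 + 1) = 81  −1 ⇒ G_1=80
G_1=80  [base 3] 2·3^3 + 2·3^2 + 2·3 + 2  →[3↦4]→  2·4^4 + 2·4^2 + 2·4 + 2 = 554  −1 ⇒ G_2=553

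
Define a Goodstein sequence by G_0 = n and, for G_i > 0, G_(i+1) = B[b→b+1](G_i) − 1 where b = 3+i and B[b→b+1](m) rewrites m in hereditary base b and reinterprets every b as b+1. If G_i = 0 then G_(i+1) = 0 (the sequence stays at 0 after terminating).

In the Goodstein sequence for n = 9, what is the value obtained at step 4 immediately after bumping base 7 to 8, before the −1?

24

G_0 = 9. HB_3(9) = 3^2. Bump = 16. G_1 = 15.
G_1 = 15. HB_4(15) = 3·4 + 3. Bump = 18. G_2 = 17.
G_2 = 17. HB_5(17) = 3·5 + 2. Bump = 20. G_3 = 19.
G_3 = 19. HB_6(19) = 3·6 + 1. Bump = 22. G_4 = 21.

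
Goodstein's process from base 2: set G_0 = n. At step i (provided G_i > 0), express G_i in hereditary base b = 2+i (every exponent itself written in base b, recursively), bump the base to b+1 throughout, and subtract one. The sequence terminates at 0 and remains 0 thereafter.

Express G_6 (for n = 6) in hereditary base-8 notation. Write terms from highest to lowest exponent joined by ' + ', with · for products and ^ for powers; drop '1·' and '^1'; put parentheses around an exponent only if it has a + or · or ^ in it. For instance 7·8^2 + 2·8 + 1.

G_0=6  [base 2] 2^2 + 2  →[2↦3]→  3^3 + 3 = 30  −1 ⇒ G_1=29
G_1=29  [base 3] 3^3 + 2  →[3↦4]→  4^4 + 2 = 258  −1 ⇒ G_2=257
G_2=257  [base 4] 4^4 + 1  →[4↦5]→  5^5 + 1 = 3126  −1 ⇒ G_3=3125
G_3=3125  [base 5] 5^5  →[5↦6]→  6^6 = 46656  −1 ⇒ G_4=46655
G_4=46655  [base 6] 5·6^5 + 5·6^4 + 5·6^3 + 5·6^2 + 5·6 + 5  →[6↦7]→  5·7^5 + 5·7^4 + 5·7^3 + 5·7^2 + 5·7 + 5 = 98040  −1 ⇒ G_5=98039
G_5=98039  [base 7] 5·7^5 + 5·7^4 + 5·7^3 + 5·7^2 + 5·7 + 4  →[7↦8]→  5·8^5 + 5·8^4 + 5·8^3 + 5·8^2 + 5·8 + 4 = 187244  −1 ⇒ G_6=187243
G_6=187243  [base 8] 5·8^5 + 5·8^4 + 5·8^3 + 5·8^2 + 5·8 + 3  →[8↦9]→  5·9^5 + 5·9^4 + 5·9^3 + 5·9^2 + 5·9 + 3 = 332148  −1 ⇒ G_7=332147

5·8^5 + 5·8^4 + 5·8^3 + 5·8^2 + 5·8 + 3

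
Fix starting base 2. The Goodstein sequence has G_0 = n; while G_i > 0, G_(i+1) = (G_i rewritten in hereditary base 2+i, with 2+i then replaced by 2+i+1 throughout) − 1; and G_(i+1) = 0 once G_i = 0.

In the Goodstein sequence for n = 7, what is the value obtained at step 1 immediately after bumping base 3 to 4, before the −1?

G_0 = 7. HB_2(7) = 2^2 + 2 + 1. Bump = 31. G_1 = 30.
G_1 = 30. HB_3(30) = 3^3 + 3. Bump = 260. G_2 = 259.

260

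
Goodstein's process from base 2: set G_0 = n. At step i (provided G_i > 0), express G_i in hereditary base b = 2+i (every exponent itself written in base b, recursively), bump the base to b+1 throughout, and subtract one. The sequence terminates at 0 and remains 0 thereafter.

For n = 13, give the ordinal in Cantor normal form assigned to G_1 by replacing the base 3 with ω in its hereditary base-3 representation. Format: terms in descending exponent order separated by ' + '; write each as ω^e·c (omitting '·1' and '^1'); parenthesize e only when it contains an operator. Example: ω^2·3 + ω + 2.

ω^(ω + 1) + ω^ω

G_0 = 13. HB_2(13) = 2^(2 + 1) + 2^2 + 1. Bump = 109. G_1 = 108.
G_1 = 108. HB_3(108) = 3^(3 + 1) + 3^3. Bump = 1280. G_2 = 1279.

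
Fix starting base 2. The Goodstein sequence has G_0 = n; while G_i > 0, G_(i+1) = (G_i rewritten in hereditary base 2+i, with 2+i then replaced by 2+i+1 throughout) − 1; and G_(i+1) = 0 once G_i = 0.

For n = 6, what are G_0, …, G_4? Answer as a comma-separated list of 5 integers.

6 —HB2→ 2^2 + 2 —bump→ 3^3 + 3 = 30 —(−1)→ 29
29 —HB3→ 3^3 + 2 —bump→ 4^4 + 2 = 258 —(−1)→ 257
257 —HB4→ 4^4 + 1 —bump→ 5^5 + 1 = 3126 —(−1)→ 3125
3125 —HB5→ 5^5 —bump→ 6^6 = 46656 —(−1)→ 46655

6, 29, 257, 3125, 46655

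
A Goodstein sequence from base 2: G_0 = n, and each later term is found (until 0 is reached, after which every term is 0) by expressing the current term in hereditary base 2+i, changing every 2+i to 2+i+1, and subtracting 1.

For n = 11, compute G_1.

base 2: 11 = 2^(2 + 1) + 2 + 1; at 3: 3^(3 + 1) + 3 + 1 = 85; next = 84
base 3: 84 = 3^(3 + 1) + 3; at 4: 4^(4 + 1) + 4 = 1028; next = 1027

84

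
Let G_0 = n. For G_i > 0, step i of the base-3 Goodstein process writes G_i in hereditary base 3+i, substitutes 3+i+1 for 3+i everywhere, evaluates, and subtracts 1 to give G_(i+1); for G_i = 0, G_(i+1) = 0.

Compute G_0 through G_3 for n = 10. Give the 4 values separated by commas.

10, 16, 24, 27

step 0: 10 = 3^2 + 1; sub 4 for 3: 4^2 + 1; = 17; G_1 = 17−1 = 16
step 1: 16 = 4^2; sub 5 for 4: 5^2; = 25; G_2 = 25−1 = 24
step 2: 24 = 4·5 + 4; sub 6 for 5: 4·6 + 4; = 28; G_3 = 28−1 = 27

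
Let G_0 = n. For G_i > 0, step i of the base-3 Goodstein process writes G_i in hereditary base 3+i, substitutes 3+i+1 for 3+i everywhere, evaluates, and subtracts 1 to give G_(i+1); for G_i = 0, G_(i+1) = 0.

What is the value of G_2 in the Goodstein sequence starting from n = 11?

25

G_0 = 11. HB_3(11) = 3^2 + 2. Bump = 18. G_1 = 17.
G_1 = 17. HB_4(17) = 4^2 + 1. Bump = 26. G_2 = 25.
G_2 = 25. HB_5(25) = 5^2. Bump = 36. G_3 = 35.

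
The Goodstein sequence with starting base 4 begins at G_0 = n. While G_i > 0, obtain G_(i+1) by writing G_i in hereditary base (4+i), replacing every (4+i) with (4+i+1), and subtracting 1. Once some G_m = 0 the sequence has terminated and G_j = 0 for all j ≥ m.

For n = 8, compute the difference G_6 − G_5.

0

[0] 8 ≡ 2·4 (base 4). Lift 5: 10. −1: 9.
[1] 9 ≡ 5 + 4 (base 5). Lift 6: 10. −1: 9.
[2] 9 ≡ 6 + 3 (base 6). Lift 7: 10. −1: 9.
[3] 9 ≡ 7 + 2 (base 7). Lift 8: 10. −1: 9.
[4] 9 ≡ 8 + 1 (base 8). Lift 9: 10. −1: 9.
[5] 9 ≡ 9 (base 9). Lift 10: 10. −1: 9.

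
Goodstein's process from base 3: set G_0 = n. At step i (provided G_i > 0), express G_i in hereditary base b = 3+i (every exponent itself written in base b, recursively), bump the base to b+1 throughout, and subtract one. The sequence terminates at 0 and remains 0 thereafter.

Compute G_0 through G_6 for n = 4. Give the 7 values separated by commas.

[0] 4 ≡ 3 + 1 (base 3). Lift 4: 5. −1: 4.
[1] 4 ≡ 4 (base 4). Lift 5: 5. −1: 4.
[2] 4 ≡ 4 (base 5). Lift 6: 4. −1: 3.
[3] 3 ≡ 3 (base 6). Lift 7: 3. −1: 2.
[4] 2 ≡ 2 (base 7). Lift 8: 2. −1: 1.
[5] 1 ≡ 1 (base 8). Lift 9: 1. −1: 0.

4, 4, 4, 3, 2, 1, 0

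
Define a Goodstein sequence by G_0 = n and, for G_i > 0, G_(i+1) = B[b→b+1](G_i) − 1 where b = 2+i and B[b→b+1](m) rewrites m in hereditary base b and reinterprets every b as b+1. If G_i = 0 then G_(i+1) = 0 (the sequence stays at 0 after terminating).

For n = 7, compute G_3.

3127

step 0: 7 = 2^2 + 2 + 1; sub 3 for 2: 3^3 + 3 + 1; = 31; G_1 = 31−1 = 30
step 1: 30 = 3^3 + 3; sub 4 for 3: 4^4 + 4; = 260; G_2 = 260−1 = 259
step 2: 259 = 4^4 + 3; sub 5 for 4: 5^5 + 3; = 3128; G_3 = 3128−1 = 3127
step 3: 3127 = 5^5 + 2; sub 6 for 5: 6^6 + 2; = 46658; G_4 = 46658−1 = 46657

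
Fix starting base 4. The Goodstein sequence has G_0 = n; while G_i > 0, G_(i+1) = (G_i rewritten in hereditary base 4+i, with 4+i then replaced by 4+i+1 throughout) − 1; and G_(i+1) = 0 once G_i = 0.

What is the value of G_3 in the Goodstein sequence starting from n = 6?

6

G_0 = 6. HB_4(6) = 4 + 2. Bump = 7. G_1 = 6.
G_1 = 6. HB_5(6) = 5 + 1. Bump = 7. G_2 = 6.
G_2 = 6. HB_6(6) = 6. Bump = 7. G_3 = 6.
G_3 = 6. HB_7(6) = 6. Bump = 6. G_4 = 5.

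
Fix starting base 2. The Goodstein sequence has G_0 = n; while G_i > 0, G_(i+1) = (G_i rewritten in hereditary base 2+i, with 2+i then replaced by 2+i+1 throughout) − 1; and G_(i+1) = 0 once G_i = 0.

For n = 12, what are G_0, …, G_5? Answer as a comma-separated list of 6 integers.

12, 107, 1065, 15685, 280019, 5764910

G_0=12  [base 2] 2^(2 + 1) + 2^2  →[2↦3]→  3^(3 + 1) + 3^3 = 108  −1 ⇒ G_1=107
G_1=107  [base 3] 3^(3 + 1) + 2·3^2 + 2·3 + 2  →[3↦4]→  4^(4 + 1) + 2·4^2 + 2·4 + 2 = 1066  −1 ⇒ G_2=1065
G_2=1065  [base 4] 4^(4 + 1) + 2·4^2 + 2·4 + 1  →[4↦5]→  5^(5 + 1) + 2·5^2 + 2·5 + 1 = 15686  −1 ⇒ G_3=15685
G_3=15685  [base 5] 5^(5 + 1) + 2·5^2 + 2·5  →[5↦6]→  6^(6 + 1) + 2·6^2 + 2·6 = 280020  −1 ⇒ G_4=280019
G_4=280019  [base 6] 6^(6 + 1) + 2·6^2 + 6 + 5  →[6↦7]→  7^(7 + 1) + 2·7^2 + 7 + 5 = 5764911  −1 ⇒ G_5=5764910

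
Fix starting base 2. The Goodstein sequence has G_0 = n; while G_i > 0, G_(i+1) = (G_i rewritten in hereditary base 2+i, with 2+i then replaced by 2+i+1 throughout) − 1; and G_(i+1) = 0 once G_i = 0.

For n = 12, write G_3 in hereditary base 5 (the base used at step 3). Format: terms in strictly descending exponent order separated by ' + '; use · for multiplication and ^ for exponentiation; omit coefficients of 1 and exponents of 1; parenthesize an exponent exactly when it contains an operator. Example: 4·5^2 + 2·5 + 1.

5^(5 + 1) + 2·5^2 + 2·5

(0) 12|_2 = 2^(2 + 1) + 2^2 ↦ 3^(3 + 1) + 3^3|_3 = 108 ⇒ 107
(1) 107|_3 = 3^(3 + 1) + 2·3^2 + 2·3 + 2 ↦ 4^(4 + 1) + 2·4^2 + 2·4 + 2|_4 = 1066 ⇒ 1065
(2) 1065|_4 = 4^(4 + 1) + 2·4^2 + 2·4 + 1 ↦ 5^(5 + 1) + 2·5^2 + 2·5 + 1|_5 = 15686 ⇒ 15685
(3) 15685|_5 = 5^(5 + 1) + 2·5^2 + 2·5 ↦ 6^(6 + 1) + 2·6^2 + 2·6|_6 = 280020 ⇒ 280019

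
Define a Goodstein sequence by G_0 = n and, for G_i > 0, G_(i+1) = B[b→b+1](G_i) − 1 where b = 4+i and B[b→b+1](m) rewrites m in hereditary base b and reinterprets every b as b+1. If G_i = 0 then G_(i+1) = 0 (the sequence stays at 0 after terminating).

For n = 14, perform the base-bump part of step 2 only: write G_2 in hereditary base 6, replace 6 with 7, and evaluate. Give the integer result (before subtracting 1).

base 4: 14 = 3·4 + 2; at 5: 3·5 + 2 = 17; next = 16
base 5: 16 = 3·5 + 1; at 6: 3·6 + 1 = 19; next = 18
base 6: 18 = 3·6; at 7: 3·7 = 21; next = 20

21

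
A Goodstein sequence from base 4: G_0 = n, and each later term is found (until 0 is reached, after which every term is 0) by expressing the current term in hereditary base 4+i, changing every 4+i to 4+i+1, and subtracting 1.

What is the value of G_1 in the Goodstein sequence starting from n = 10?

11

base 4: 10 = 2·4 + 2; at 5: 2·5 + 2 = 12; next = 11
base 5: 11 = 2·5 + 1; at 6: 2·6 + 1 = 13; next = 12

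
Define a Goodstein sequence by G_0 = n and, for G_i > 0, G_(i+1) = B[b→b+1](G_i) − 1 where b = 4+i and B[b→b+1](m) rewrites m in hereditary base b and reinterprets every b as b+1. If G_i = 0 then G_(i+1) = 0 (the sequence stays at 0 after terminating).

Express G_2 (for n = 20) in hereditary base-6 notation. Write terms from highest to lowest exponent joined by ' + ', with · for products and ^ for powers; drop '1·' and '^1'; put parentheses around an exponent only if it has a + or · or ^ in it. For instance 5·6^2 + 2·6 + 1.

i=0: 20 = 4^2 + 4 (b=4); 4→5: 5^2 + 5 = 30; 30−1 = 29
i=1: 29 = 5^2 + 4 (b=5); 5→6: 6^2 + 4 = 40; 40−1 = 39
i=2: 39 = 6^2 + 3 (b=6); 6→7: 7^2 + 3 = 52; 52−1 = 51

6^2 + 3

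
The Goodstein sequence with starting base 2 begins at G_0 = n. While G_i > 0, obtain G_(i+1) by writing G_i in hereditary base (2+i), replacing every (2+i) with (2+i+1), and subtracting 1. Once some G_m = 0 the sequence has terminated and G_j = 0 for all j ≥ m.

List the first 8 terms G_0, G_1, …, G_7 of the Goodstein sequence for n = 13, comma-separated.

13 —HB2→ 2^(2 + 1) + 2^2 + 1 —bump→ 3^(3 + 1) + 3^3 + 1 = 109 —(−1)→ 108
108 —HB3→ 3^(3 + 1) + 3^3 —bump→ 4^(4 + 1) + 4^4 = 1280 —(−1)→ 1279
1279 —HB4→ 4^(4 + 1) + 3·4^3 + 3·4^2 + 3·4 + 3 —bump→ 5^(5 + 1) + 3·5^3 + 3·5^2 + 3·5 + 3 = 16093 —(−1)→ 16092
16092 —HB5→ 5^(5 + 1) + 3·5^3 + 3·5^2 + 3·5 + 2 —bump→ 6^(6 + 1) + 3·6^3 + 3·6^2 + 3·6 + 2 = 280712 —(−1)→ 280711
280711 —HB6→ 6^(6 + 1) + 3·6^3 + 3·6^2 + 3·6 + 1 —bump→ 7^(7 + 1) + 3·7^3 + 3·7^2 + 3·7 + 1 = 5765999 —(−1)→ 5765998
5765998 —HB7→ 7^(7 + 1) + 3·7^3 + 3·7^2 + 3·7 —bump→ 8^(8 + 1) + 3·8^3 + 3·8^2 + 3·8 = 134219480 —(−1)→ 134219479
134219479 —HB8→ 8^(8 + 1) + 3·8^3 + 3·8^2 + 2·8 + 7 —bump→ 9^(9 + 1) + 3·9^3 + 3·9^2 + 2·9 + 7 = 3486786856 —(−1)→ 3486786855

13, 108, 1279, 16092, 280711, 5765998, 134219479, 3486786855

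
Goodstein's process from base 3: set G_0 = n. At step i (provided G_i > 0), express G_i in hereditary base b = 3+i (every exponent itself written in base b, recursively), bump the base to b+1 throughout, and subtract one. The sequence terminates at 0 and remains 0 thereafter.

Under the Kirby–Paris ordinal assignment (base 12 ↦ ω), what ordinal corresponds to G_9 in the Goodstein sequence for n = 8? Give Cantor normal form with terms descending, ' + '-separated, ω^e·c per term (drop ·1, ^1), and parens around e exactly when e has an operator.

11

step 0: 8 = 2·3 + 2; sub 4 for 3: 2·4 + 2; = 10; G_1 = 10−1 = 9
step 1: 9 = 2·4 + 1; sub 5 for 4: 2·5 + 1; = 11; G_2 = 11−1 = 10
step 2: 10 = 2·5; sub 6 for 5: 2·6; = 12; G_3 = 12−1 = 11
step 3: 11 = 6 + 5; sub 7 for 6: 7 + 5; = 12; G_4 = 12−1 = 11
step 4: 11 = 7 + 4; sub 8 for 7: 8 + 4; = 12; G_5 = 12−1 = 11
step 5: 11 = 8 + 3; sub 9 for 8: 9 + 3; = 12; G_6 = 12−1 = 11
step 6: 11 = 9 + 2; sub 10 for 9: 10 + 2; = 12; G_7 = 12−1 = 11
step 7: 11 = 10 + 1; sub 11 for 10: 11 + 1; = 12; G_8 = 12−1 = 11
step 8: 11 = 11; sub 12 for 11: 12; = 12; G_9 = 12−1 = 11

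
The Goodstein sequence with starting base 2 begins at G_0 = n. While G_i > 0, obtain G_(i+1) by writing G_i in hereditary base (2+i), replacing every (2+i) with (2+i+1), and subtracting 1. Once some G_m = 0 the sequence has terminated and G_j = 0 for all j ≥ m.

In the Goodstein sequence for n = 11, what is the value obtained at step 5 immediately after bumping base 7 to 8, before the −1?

134217728

step 0: 11 = 2^(2 + 1) + 2 + 1; sub 3 for 2: 3^(3 + 1) + 3 + 1; = 85; G_1 = 85−1 = 84
step 1: 84 = 3^(3 + 1) + 3; sub 4 for 3: 4^(4 + 1) + 4; = 1028; G_2 = 1028−1 = 1027
step 2: 1027 = 4^(4 + 1) + 3; sub 5 for 4: 5^(5 + 1) + 3; = 15628; G_3 = 15628−1 = 15627
step 3: 15627 = 5^(5 + 1) + 2; sub 6 for 5: 6^(6 + 1) + 2; = 279938; G_4 = 279938−1 = 279937
step 4: 279937 = 6^(6 + 1) + 1; sub 7 for 6: 7^(7 + 1) + 1; = 5764802; G_5 = 5764802−1 = 5764801
step 5: 5764801 = 7^(7 + 1); sub 8 for 7: 8^(8 + 1); = 134217728; G_6 = 134217728−1 = 134217727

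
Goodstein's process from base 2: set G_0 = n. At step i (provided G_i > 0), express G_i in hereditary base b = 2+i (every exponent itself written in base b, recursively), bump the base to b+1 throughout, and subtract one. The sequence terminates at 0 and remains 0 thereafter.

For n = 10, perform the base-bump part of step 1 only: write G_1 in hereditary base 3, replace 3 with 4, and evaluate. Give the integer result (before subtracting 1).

[0] 10 ≡ 2^(2 + 1) + 2 (base 2). Lift 3: 84. −1: 83.
[1] 83 ≡ 3^(3 + 1) + 2 (base 3). Lift 4: 1026. −1: 1025.

1026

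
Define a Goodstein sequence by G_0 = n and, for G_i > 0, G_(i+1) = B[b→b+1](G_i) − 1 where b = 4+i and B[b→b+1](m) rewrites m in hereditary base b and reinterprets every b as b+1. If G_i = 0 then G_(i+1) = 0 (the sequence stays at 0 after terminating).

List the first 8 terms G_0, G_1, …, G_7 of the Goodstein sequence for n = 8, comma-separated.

(0) 8|_4 = 2·4 ↦ 2·5|_5 = 10 ⇒ 9
(1) 9|_5 = 5 + 4 ↦ 6 + 4|_6 = 10 ⇒ 9
(2) 9|_6 = 6 + 3 ↦ 7 + 3|_7 = 10 ⇒ 9
(3) 9|_7 = 7 + 2 ↦ 8 + 2|_8 = 10 ⇒ 9
(4) 9|_8 = 8 + 1 ↦ 9 + 1|_9 = 10 ⇒ 9
(5) 9|_9 = 9 ↦ 10|_10 = 10 ⇒ 9
(6) 9|_10 = 9 ↦ 9|_11 = 9 ⇒ 8

8, 9, 9, 9, 9, 9, 9, 8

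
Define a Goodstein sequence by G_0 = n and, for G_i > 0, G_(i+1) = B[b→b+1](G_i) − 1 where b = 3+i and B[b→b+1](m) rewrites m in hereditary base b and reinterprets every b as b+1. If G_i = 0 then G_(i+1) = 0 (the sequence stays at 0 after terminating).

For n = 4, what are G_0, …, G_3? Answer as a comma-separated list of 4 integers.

G_0 = 4. HB_3(4) = 3 + 1. Bump = 5. G_1 = 4.
G_1 = 4. HB_4(4) = 4. Bump = 5. G_2 = 4.
G_2 = 4. HB_5(4) = 4. Bump = 4. G_3 = 3.

4, 4, 4, 3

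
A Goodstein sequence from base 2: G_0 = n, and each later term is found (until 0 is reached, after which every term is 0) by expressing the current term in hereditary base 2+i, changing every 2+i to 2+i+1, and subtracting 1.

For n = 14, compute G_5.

14 —HB2→ 2^(2 + 1) + 2^2 + 2 —bump→ 3^(3 + 1) + 3^3 + 3 = 111 —(−1)→ 110
110 —HB3→ 3^(3 + 1) + 3^3 + 2 —bump→ 4^(4 + 1) + 4^4 + 2 = 1282 —(−1)→ 1281
1281 —HB4→ 4^(4 + 1) + 4^4 + 1 —bump→ 5^(5 + 1) + 5^5 + 1 = 18751 —(−1)→ 18750
18750 —HB5→ 5^(5 + 1) + 5^5 —bump→ 6^(6 + 1) + 6^6 = 326592 —(−1)→ 326591
326591 —HB6→ 6^(6 + 1) + 5·6^5 + 5·6^4 + 5·6^3 + 5·6^2 + 5·6 + 5 —bump→ 7^(7 + 1) + 5·7^5 + 5·7^4 + 5·7^3 + 5·7^2 + 5·7 + 5 = 5862841 —(−1)→ 5862840
5862840 —HB7→ 7^(7 + 1) + 5·7^5 + 5·7^4 + 5·7^3 + 5·7^2 + 5·7 + 4 —bump→ 8^(8 + 1) + 5·8^5 + 5·8^4 + 5·8^3 + 5·8^2 + 5·8 + 4 = 134404972 —(−1)→ 134404971

5862840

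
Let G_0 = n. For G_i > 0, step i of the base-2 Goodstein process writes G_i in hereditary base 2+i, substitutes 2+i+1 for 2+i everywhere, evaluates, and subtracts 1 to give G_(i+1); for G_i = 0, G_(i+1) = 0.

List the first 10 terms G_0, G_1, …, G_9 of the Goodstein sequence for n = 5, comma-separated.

5, 27, 255, 467, 775, 1197, 1751, 2454, 3325, 4382

i=0: 5 = 2^2 + 1 (b=2); 2→3: 3^3 + 1 = 28; 28−1 = 27
i=1: 27 = 3^3 (b=3); 3→4: 4^4 = 256; 256−1 = 255
i=2: 255 = 3·4^3 + 3·4^2 + 3·4 + 3 (b=4); 4→5: 3·5^3 + 3·5^2 + 3·5 + 3 = 468; 468−1 = 467
i=3: 467 = 3·5^3 + 3·5^2 + 3·5 + 2 (b=5); 5→6: 3·6^3 + 3·6^2 + 3·6 + 2 = 776; 776−1 = 775
i=4: 775 = 3·6^3 + 3·6^2 + 3·6 + 1 (b=6); 6→7: 3·7^3 + 3·7^2 + 3·7 + 1 = 1198; 1198−1 = 1197
i=5: 1197 = 3·7^3 + 3·7^2 + 3·7 (b=7); 7→8: 3·8^3 + 3·8^2 + 3·8 = 1752; 1752−1 = 1751
i=6: 1751 = 3·8^3 + 3·8^2 + 2·8 + 7 (b=8); 8→9: 3·9^3 + 3·9^2 + 2·9 + 7 = 2455; 2455−1 = 2454
i=7: 2454 = 3·9^3 + 3·9^2 + 2·9 + 6 (b=9); 9→10: 3·10^3 + 3·10^2 + 2·10 + 6 = 3326; 3326−1 = 3325
i=8: 3325 = 3·10^3 + 3·10^2 + 2·10 + 5 (b=10); 10→11: 3·11^3 + 3·11^2 + 2·11 + 5 = 4383; 4383−1 = 4382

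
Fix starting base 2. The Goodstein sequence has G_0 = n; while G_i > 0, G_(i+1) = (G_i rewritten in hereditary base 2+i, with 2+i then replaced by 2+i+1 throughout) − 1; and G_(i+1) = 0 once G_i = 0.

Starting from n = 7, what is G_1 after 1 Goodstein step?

30

step 0: 7 = 2^2 + 2 + 1; sub 3 for 2: 3^3 + 3 + 1; = 31; G_1 = 31−1 = 30
step 1: 30 = 3^3 + 3; sub 4 for 3: 4^4 + 4; = 260; G_2 = 260−1 = 259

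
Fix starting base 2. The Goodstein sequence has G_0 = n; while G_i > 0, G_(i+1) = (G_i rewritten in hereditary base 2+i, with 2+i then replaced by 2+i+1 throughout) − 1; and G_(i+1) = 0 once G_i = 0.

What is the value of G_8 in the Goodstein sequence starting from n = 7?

77777775

step 0: 7 = 2^2 + 2 + 1; sub 3 for 2: 3^3 + 3 + 1; = 31; G_1 = 31−1 = 30
step 1: 30 = 3^3 + 3; sub 4 for 3: 4^4 + 4; = 260; G_2 = 260−1 = 259
step 2: 259 = 4^4 + 3; sub 5 for 4: 5^5 + 3; = 3128; G_3 = 3128−1 = 3127
step 3: 3127 = 5^5 + 2; sub 6 for 5: 6^6 + 2; = 46658; G_4 = 46658−1 = 46657
step 4: 46657 = 6^6 + 1; sub 7 for 6: 7^7 + 1; = 823544; G_5 = 823544−1 = 823543
step 5: 823543 = 7^7; sub 8 for 7: 8^8; = 16777216; G_6 = 16777216−1 = 16777215
step 6: 16777215 = 7·8^7 + 7·8^6 + 7·8^5 + 7·8^4 + 7·8^3 + 7·8^2 + 7·8 + 7; sub 9 for 8: 7·9^7 + 7·9^6 + 7·9^5 + 7·9^4 + 7·9^3 + 7·9^2 + 7·9 + 7; = 37665880; G_7 = 37665880−1 = 37665879
step 7: 37665879 = 7·9^7 + 7·9^6 + 7·9^5 + 7·9^4 + 7·9^3 + 7·9^2 + 7·9 + 6; sub 10 for 9: 7·10^7 + 7·10^6 + 7·10^5 + 7·10^4 + 7·10^3 + 7·10^2 + 7·10 + 6; = 77777776; G_8 = 77777776−1 = 77777775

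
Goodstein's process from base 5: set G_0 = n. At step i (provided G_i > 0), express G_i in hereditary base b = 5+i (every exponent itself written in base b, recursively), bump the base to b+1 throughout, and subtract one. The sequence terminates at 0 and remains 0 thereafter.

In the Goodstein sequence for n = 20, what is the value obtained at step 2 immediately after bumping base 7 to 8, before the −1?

(0) 20|_5 = 4·5 ↦ 4·6|_6 = 24 ⇒ 23
(1) 23|_6 = 3·6 + 5 ↦ 3·7 + 5|_7 = 26 ⇒ 25
(2) 25|_7 = 3·7 + 4 ↦ 3·8 + 4|_8 = 28 ⇒ 27

28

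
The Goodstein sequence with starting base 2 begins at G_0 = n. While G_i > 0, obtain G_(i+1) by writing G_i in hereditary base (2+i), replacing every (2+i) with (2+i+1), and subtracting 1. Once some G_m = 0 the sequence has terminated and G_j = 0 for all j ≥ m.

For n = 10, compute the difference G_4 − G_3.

G_0 = 10. HB_2(10) = 2^(2 + 1) + 2. Bump = 84. G_1 = 83.
G_1 = 83. HB_3(83) = 3^(3 + 1) + 2. Bump = 1026. G_2 = 1025.
G_2 = 1025. HB_4(1025) = 4^(4 + 1) + 1. Bump = 15626. G_3 = 15625.
G_3 = 15625. HB_5(15625) = 5^(5 + 1). Bump = 279936. G_4 = 279935.

264310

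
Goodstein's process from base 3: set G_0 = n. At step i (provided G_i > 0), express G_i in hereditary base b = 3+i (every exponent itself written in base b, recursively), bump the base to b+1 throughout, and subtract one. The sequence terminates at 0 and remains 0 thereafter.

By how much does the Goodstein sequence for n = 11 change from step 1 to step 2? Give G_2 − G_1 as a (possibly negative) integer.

8

base 3: 11 = 3^2 + 2; at 4: 4^2 + 2 = 18; next = 17
base 4: 17 = 4^2 + 1; at 5: 5^2 + 1 = 26; next = 25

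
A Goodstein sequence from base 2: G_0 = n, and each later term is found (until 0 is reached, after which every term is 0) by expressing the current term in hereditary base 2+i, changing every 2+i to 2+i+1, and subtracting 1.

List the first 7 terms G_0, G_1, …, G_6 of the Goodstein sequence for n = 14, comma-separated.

G_0 = 14. HB_2(14) = 2^(2 + 1) + 2^2 + 2. Bump = 111. G_1 = 110.
G_1 = 110. HB_3(110) = 3^(3 + 1) + 3^3 + 2. Bump = 1282. G_2 = 1281.
G_2 = 1281. HB_4(1281) = 4^(4 + 1) + 4^4 + 1. Bump = 18751. G_3 = 18750.
G_3 = 18750. HB_5(18750) = 5^(5 + 1) + 5^5. Bump = 326592. G_4 = 326591.
G_4 = 326591. HB_6(326591) = 6^(6 + 1) + 5·6^5 + 5·6^4 + 5·6^3 + 5·6^2 + 5·6 + 5. Bump = 5862841. G_5 = 5862840.
G_5 = 5862840. HB_7(5862840) = 7^(7 + 1) + 5·7^5 + 5·7^4 + 5·7^3 + 5·7^2 + 5·7 + 4. Bump = 134404972. G_6 = 134404971.

14, 110, 1281, 18750, 326591, 5862840, 134404971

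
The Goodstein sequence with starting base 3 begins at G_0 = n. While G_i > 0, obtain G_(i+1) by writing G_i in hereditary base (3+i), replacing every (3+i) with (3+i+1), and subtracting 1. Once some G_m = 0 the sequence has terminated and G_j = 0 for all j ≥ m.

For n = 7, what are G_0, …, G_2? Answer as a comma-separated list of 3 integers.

7, 8, 9

i=0: 7 = 2·3 + 1 (b=3); 3→4: 2·4 + 1 = 9; 9−1 = 8
i=1: 8 = 2·4 (b=4); 4→5: 2·5 = 10; 10−1 = 9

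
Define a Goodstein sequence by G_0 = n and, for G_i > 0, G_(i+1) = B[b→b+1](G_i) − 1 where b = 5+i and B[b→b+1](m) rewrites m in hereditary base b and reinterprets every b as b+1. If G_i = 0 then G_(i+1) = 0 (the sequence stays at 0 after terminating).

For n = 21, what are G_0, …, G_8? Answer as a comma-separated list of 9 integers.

21, 24, 27, 29, 31, 33, 35, 37, 39

step 0: 21 = 4·5 + 1; sub 6 for 5: 4·6 + 1; = 25; G_1 = 25−1 = 24
step 1: 24 = 4·6; sub 7 for 6: 4·7; = 28; G_2 = 28−1 = 27
step 2: 27 = 3·7 + 6; sub 8 for 7: 3·8 + 6; = 30; G_3 = 30−1 = 29
step 3: 29 = 3·8 + 5; sub 9 for 8: 3·9 + 5; = 32; G_4 = 32−1 = 31
step 4: 31 = 3·9 + 4; sub 10 for 9: 3·10 + 4; = 34; G_5 = 34−1 = 33
step 5: 33 = 3·10 + 3; sub 11 for 10: 3·11 + 3; = 36; G_6 = 36−1 = 35
step 6: 35 = 3·11 + 2; sub 12 for 11: 3·12 + 2; = 38; G_7 = 38−1 = 37
step 7: 37 = 3·12 + 1; sub 13 for 12: 3·13 + 1; = 40; G_8 = 40−1 = 39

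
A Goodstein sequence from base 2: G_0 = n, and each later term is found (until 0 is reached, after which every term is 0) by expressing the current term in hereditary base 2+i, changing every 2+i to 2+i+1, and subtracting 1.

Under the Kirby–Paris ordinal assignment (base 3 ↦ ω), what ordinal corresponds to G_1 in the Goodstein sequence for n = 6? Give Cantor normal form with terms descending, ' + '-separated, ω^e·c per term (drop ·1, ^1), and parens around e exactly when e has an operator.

ω^ω + 2

[0] 6 ≡ 2^2 + 2 (base 2). Lift 3: 30. −1: 29.
[1] 29 ≡ 3^3 + 2 (base 3). Lift 4: 258. −1: 257.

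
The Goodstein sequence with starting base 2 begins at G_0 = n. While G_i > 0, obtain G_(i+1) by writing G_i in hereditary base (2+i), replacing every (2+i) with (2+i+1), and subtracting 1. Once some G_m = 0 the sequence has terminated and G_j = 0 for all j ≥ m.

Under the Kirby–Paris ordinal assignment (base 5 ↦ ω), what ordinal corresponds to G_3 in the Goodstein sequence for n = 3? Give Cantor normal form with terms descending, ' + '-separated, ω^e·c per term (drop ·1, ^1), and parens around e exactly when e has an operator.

(0) 3|_2 = 2 + 1 ↦ 3 + 1|_3 = 4 ⇒ 3
(1) 3|_3 = 3 ↦ 4|_4 = 4 ⇒ 3
(2) 3|_4 = 3 ↦ 3|_5 = 3 ⇒ 2
(3) 2|_5 = 2 ↦ 2|_6 = 2 ⇒ 1

2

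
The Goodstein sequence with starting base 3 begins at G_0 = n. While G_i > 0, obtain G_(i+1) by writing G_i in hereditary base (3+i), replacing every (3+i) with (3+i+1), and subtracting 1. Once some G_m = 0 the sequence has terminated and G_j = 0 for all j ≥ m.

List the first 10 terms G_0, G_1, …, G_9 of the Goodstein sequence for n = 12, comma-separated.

(0) 12|_3 = 3^2 + 3 ↦ 4^2 + 4|_4 = 20 ⇒ 19
(1) 19|_4 = 4^2 + 3 ↦ 5^2 + 3|_5 = 28 ⇒ 27
(2) 27|_5 = 5^2 + 2 ↦ 6^2 + 2|_6 = 38 ⇒ 37
(3) 37|_6 = 6^2 + 1 ↦ 7^2 + 1|_7 = 50 ⇒ 49
(4) 49|_7 = 7^2 ↦ 8^2|_8 = 64 ⇒ 63
(5) 63|_8 = 7·8 + 7 ↦ 7·9 + 7|_9 = 70 ⇒ 69
(6) 69|_9 = 7·9 + 6 ↦ 7·10 + 6|_10 = 76 ⇒ 75
(7) 75|_10 = 7·10 + 5 ↦ 7·11 + 5|_11 = 82 ⇒ 81
(8) 81|_11 = 7·11 + 4 ↦ 7·12 + 4|_12 = 88 ⇒ 87

12, 19, 27, 37, 49, 63, 69, 75, 81, 87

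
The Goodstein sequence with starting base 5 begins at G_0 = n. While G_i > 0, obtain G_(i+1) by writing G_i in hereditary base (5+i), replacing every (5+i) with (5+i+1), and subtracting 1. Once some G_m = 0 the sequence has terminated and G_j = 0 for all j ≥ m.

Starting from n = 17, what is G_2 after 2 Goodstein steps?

17 —HB5→ 3·5 + 2 —bump→ 3·6 + 2 = 20 —(−1)→ 19
19 —HB6→ 3·6 + 1 —bump→ 3·7 + 1 = 22 —(−1)→ 21

21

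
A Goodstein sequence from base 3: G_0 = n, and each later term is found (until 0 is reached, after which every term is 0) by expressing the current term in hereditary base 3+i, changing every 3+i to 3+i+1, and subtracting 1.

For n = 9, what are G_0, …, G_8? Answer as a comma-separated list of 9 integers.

9, 15, 17, 19, 21, 23, 24, 25, 26

base 3: 9 = 3^2; at 4: 4^2 = 16; next = 15
base 4: 15 = 3·4 + 3; at 5: 3·5 + 3 = 18; next = 17
base 5: 17 = 3·5 + 2; at 6: 3·6 + 2 = 20; next = 19
base 6: 19 = 3·6 + 1; at 7: 3·7 + 1 = 22; next = 21
base 7: 21 = 3·7; at 8: 3·8 = 24; next = 23
base 8: 23 = 2·8 + 7; at 9: 2·9 + 7 = 25; next = 24
base 9: 24 = 2·9 + 6; at 10: 2·10 + 6 = 26; next = 25
base 10: 25 = 2·10 + 5; at 11: 2·11 + 5 = 27; next = 26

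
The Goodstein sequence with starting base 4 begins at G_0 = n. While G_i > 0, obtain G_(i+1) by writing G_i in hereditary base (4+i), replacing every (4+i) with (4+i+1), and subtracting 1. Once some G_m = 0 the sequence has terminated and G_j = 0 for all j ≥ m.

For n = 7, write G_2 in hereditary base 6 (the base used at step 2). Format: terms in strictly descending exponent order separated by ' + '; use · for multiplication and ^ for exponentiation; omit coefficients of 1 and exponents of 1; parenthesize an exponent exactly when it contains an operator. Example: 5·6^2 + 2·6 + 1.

(0) 7|_4 = 4 + 3 ↦ 5 + 3|_5 = 8 ⇒ 7
(1) 7|_5 = 5 + 2 ↦ 6 + 2|_6 = 8 ⇒ 7

6 + 1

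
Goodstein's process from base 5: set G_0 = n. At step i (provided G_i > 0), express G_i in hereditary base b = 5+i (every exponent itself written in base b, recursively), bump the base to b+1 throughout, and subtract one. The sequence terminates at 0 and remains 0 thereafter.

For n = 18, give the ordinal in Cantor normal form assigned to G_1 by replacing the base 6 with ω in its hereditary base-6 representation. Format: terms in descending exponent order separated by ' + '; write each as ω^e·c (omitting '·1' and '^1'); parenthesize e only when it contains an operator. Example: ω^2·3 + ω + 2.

ω·3 + 2

G_0 = 18. HB_5(18) = 3·5 + 3. Bump = 21. G_1 = 20.
G_1 = 20. HB_6(20) = 3·6 + 2. Bump = 23. G_2 = 22.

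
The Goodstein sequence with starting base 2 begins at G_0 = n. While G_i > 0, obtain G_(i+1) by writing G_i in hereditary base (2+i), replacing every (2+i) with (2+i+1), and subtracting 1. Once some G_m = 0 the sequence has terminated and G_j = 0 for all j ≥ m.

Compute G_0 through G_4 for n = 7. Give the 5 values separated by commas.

7, 30, 259, 3127, 46657

step 0: 7 = 2^2 + 2 + 1; sub 3 for 2: 3^3 + 3 + 1; = 31; G_1 = 31−1 = 30
step 1: 30 = 3^3 + 3; sub 4 for 3: 4^4 + 4; = 260; G_2 = 260−1 = 259
step 2: 259 = 4^4 + 3; sub 5 for 4: 5^5 + 3; = 3128; G_3 = 3128−1 = 3127
step 3: 3127 = 5^5 + 2; sub 6 for 5: 6^6 + 2; = 46658; G_4 = 46658−1 = 46657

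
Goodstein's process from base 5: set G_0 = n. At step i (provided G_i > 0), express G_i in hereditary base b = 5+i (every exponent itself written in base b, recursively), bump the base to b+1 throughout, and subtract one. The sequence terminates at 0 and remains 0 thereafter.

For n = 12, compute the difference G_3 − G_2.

G_0 = 12. HB_5(12) = 2·5 + 2. Bump = 14. G_1 = 13.
G_1 = 13. HB_6(13) = 2·6 + 1. Bump = 15. G_2 = 14.
G_2 = 14. HB_7(14) = 2·7. Bump = 16. G_3 = 15.

1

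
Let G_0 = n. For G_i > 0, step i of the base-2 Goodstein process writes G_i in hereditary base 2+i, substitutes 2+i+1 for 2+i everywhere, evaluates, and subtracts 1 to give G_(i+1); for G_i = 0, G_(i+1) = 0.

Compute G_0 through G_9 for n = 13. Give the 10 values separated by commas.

13, 108, 1279, 16092, 280711, 5765998, 134219479, 3486786855, 100000003325, 3138428381103

base 2: 13 = 2^(2 + 1) + 2^2 + 1; at 3: 3^(3 + 1) + 3^3 + 1 = 109; next = 108
base 3: 108 = 3^(3 + 1) + 3^3; at 4: 4^(4 + 1) + 4^4 = 1280; next = 1279
base 4: 1279 = 4^(4 + 1) + 3·4^3 + 3·4^2 + 3·4 + 3; at 5: 5^(5 + 1) + 3·5^3 + 3·5^2 + 3·5 + 3 = 16093; next = 16092
base 5: 16092 = 5^(5 + 1) + 3·5^3 + 3·5^2 + 3·5 + 2; at 6: 6^(6 + 1) + 3·6^3 + 3·6^2 + 3·6 + 2 = 280712; next = 280711
base 6: 280711 = 6^(6 + 1) + 3·6^3 + 3·6^2 + 3·6 + 1; at 7: 7^(7 + 1) + 3·7^3 + 3·7^2 + 3·7 + 1 = 5765999; next = 5765998
base 7: 5765998 = 7^(7 + 1) + 3·7^3 + 3·7^2 + 3·7; at 8: 8^(8 + 1) + 3·8^3 + 3·8^2 + 3·8 = 134219480; next = 134219479
base 8: 134219479 = 8^(8 + 1) + 3·8^3 + 3·8^2 + 2·8 + 7; at 9: 9^(9 + 1) + 3·9^3 + 3·9^2 + 2·9 + 7 = 3486786856; next = 3486786855
base 9: 3486786855 = 9^(9 + 1) + 3·9^3 + 3·9^2 + 2·9 + 6; at 10: 10^(10 + 1) + 3·10^3 + 3·10^2 + 2·10 + 6 = 100000003326; next = 100000003325
base 10: 100000003325 = 10^(10 + 1) + 3·10^3 + 3·10^2 + 2·10 + 5; at 11: 11^(11 + 1) + 3·11^3 + 3·11^2 + 2·11 + 5 = 3138428381104; next = 3138428381103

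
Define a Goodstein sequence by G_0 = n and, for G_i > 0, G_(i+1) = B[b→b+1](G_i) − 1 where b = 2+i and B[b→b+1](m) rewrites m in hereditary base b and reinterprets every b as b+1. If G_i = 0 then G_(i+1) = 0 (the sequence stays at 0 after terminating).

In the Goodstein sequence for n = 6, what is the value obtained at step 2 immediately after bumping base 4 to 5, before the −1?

3126

base 2: 6 = 2^2 + 2; at 3: 3^3 + 3 = 30; next = 29
base 3: 29 = 3^3 + 2; at 4: 4^4 + 2 = 258; next = 257
base 4: 257 = 4^4 + 1; at 5: 5^5 + 1 = 3126; next = 3125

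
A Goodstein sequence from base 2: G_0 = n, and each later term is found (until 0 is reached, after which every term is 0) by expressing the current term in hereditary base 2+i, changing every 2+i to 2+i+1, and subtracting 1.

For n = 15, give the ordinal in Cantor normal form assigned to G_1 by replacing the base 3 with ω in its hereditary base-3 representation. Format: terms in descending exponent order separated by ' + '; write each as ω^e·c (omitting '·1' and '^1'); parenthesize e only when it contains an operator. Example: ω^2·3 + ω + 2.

i=0: 15 = 2^(2 + 1) + 2^2 + 2 + 1 (b=2); 2→3: 3^(3 + 1) + 3^3 + 3 + 1 = 112; 112−1 = 111
i=1: 111 = 3^(3 + 1) + 3^3 + 3 (b=3); 3→4: 4^(4 + 1) + 4^4 + 4 = 1284; 1284−1 = 1283

ω^(ω + 1) + ω^ω + ω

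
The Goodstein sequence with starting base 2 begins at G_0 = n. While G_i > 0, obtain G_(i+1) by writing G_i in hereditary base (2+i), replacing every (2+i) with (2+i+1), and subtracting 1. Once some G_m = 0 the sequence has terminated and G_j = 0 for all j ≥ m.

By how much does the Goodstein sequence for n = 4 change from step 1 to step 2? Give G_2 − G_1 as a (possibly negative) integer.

15

[0] 4 ≡ 2^2 (base 2). Lift 3: 27. −1: 26.
[1] 26 ≡ 2·3^2 + 2·3 + 2 (base 3). Lift 4: 42. −1: 41.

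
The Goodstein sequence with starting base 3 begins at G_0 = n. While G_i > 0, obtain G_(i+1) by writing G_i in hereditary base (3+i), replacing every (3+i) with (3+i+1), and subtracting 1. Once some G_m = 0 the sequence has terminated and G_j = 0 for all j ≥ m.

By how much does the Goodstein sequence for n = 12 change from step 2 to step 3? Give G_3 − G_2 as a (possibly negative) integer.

base 3: 12 = 3^2 + 3; at 4: 4^2 + 4 = 20; next = 19
base 4: 19 = 4^2 + 3; at 5: 5^2 + 3 = 28; next = 27
base 5: 27 = 5^2 + 2; at 6: 6^2 + 2 = 38; next = 37

10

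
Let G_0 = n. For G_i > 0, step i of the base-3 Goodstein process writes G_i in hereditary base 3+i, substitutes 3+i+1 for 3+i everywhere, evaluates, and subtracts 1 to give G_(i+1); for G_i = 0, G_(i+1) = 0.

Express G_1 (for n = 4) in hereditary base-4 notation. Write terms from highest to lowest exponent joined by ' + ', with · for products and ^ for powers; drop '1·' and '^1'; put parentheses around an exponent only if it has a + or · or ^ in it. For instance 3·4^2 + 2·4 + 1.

4

[0] 4 ≡ 3 + 1 (base 3). Lift 4: 5. −1: 4.
[1] 4 ≡ 4 (base 4). Lift 5: 5. −1: 4.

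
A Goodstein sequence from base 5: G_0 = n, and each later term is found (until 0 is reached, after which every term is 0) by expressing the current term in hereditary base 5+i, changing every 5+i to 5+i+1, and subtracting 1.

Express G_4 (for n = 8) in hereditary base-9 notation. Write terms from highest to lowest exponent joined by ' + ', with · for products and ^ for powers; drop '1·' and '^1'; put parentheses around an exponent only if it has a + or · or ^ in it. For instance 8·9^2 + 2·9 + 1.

base 5: 8 = 5 + 3; at 6: 6 + 3 = 9; next = 8
base 6: 8 = 6 + 2; at 7: 7 + 2 = 9; next = 8
base 7: 8 = 7 + 1; at 8: 8 + 1 = 9; next = 8
base 8: 8 = 8; at 9: 9 = 9; next = 8
base 9: 8 = 8; at 10: 8 = 8; next = 7

8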